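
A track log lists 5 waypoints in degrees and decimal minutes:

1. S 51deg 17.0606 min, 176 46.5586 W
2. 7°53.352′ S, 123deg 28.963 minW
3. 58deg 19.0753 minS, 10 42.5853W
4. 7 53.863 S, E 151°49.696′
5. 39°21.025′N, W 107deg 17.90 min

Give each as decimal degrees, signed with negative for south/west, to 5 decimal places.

1. -51.28434, -176.77598
2. -7.88920, -123.48272
3. -58.31792, -10.70976
4. -7.89772, 151.82827
5. 39.35042, -107.29833

Point 1:
  φ: 17.0606′ = 0.284343°; total 51.284343
  hemisphere S, so the sign is −
  Lon: 46.5586′ = 0.775977°; total 176.775977
  W → negative
Point 2:
  Lat: 53.352′ = 0.889200°; total 7.889200
  S ⇒ negate
  Longitude: 123 + 28.963/60 = 123.482717
  hemisphere W, so the sign is −
Point 3:
  Latitude: 58 + 19.0753/60 = 58.317922
  S → negative
  λ: 10 + 42.5853/60 = 10.709755
  hemisphere W, so the sign is −
Point 4:
  Lat: 53.863′ = 0.897717°; total 7.897717
  hemisphere S, so the sign is −
  Lon: 151 + 49.696/60 = 151.828267
  E ⇒ keep positive
Point 5:
  Lat: 21.025′ = 0.350417°; total 39.350417
  N → positive
  λ: 17.9′ = 0.298333°; total 107.298333
  hemisphere W, so the sign is −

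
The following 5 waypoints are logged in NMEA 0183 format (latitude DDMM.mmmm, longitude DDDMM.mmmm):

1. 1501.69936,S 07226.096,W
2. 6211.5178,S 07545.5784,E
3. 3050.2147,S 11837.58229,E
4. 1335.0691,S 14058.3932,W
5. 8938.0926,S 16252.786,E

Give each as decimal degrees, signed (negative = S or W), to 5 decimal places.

1. -15.02832, -72.43493
2. -62.19196, 75.75964
3. -30.83691, 118.62637
4. -13.58449, -140.97322
5. -89.63488, 162.87977

Point 1:
  φ: split at 2 digits → 15° and 1.69936′; 15 + 1.69936/60 = 15.028323
  hemisphere S, so the sign is −
  Lon: degrees = first 3 digits = 72, minutes = 26.096; 72 + 26.096/60 = 72.434933
  W → negative
Point 2:
  Latitude: split at 2 digits → 62° and 11.5178′; 62 + 11.5178/60 = 62.191963
  hemisphere S, so the sign is −
  Longitude: degrees = first 3 digits = 75, minutes = 45.5784; 75 + 45.5784/60 = 75.759640
  E → positive
Point 3:
  Lat: degrees = first 2 digits = 30, minutes = 50.2147; 30 + 50.2147/60 = 30.836912
  S ⇒ negate
  Longitude: degrees = first 3 digits = 118, minutes = 37.58229; 118 + 37.58229/60 = 118.626372
  E ⇒ keep positive
Point 4:
  Lat: degrees = first 2 digits = 13, minutes = 35.0691; 13 + 35.0691/60 = 13.584485
  S ⇒ negate
  λ: split at 3 digits → 140° and 58.3932′; 140 + 58.3932/60 = 140.973220
  W → negative
Point 5:
  φ: split at 2 digits → 89° and 38.0926′; 89 + 38.0926/60 = 89.634877
  S ⇒ negate
  Longitude: split at 3 digits → 162° and 52.786′; 162 + 52.786/60 = 162.879767
  E → positive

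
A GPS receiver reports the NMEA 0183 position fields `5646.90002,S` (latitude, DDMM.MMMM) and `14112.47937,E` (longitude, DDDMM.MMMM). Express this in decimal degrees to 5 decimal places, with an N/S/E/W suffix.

φ: split at 2 digits → 56° and 46.90002′; 56 + 46.90002/60 = 56.781667
λ: split at 3 digits → 141° and 12.47937′; 141 + 12.47937/60 = 141.207990

56.78167° S, 141.20799° E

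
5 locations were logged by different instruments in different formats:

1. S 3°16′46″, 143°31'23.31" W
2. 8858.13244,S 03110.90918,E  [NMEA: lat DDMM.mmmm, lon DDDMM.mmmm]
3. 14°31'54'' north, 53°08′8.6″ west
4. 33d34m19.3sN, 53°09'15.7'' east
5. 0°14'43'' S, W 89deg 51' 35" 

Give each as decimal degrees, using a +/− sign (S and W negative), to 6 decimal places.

Point 1:
  Lat: 3 + 16/60 + 46/3600 = 3.2794444
  S ⇒ negate
  Lon: 143 + 31/60 + 23.31/3600 = 143.5231417
  W → negative
Point 2:
  Latitude: degrees = first 2 digits = 88, minutes = 58.13244; 88 + 58.13244/60 = 88.9688740
  S ⇒ negate
  λ: split at 3 digits → 031° and 10.90918′; 31 + 10.90918/60 = 31.1818197
  E ⇒ keep positive
Point 3:
  Lat: 14° + 31/60 + 54/3600 = 14 + 0.516667 + 0.015000 = 14.5316667
  N ⇒ keep positive
  λ: 53° + 8/60 + 8.6/3600 = 53 + 0.133333 + 0.002389 = 53.1357222
  hemisphere W, so the sign is −
Point 4:
  Lat: 34′ + 19.3″ = 34.32167′; 33 + 34.32167/60 = 33.5720278
  N → positive
  λ: 53 + 9/60 + 15.7/3600 = 53.1543611
  E → positive
Point 5:
  Lat: 0° + 14/60 + 43/3600 = 0 + 0.233333 + 0.011944 = 0.2452778
  hemisphere S, so the sign is −
  Longitude: 51′ + 35″ = 51.58333′; 89 + 51.58333/60 = 89.8597222
  hemisphere W, so the sign is −

1. -3.279444, -143.523142
2. -88.968874, 31.181820
3. 14.531667, -53.135722
4. 33.572028, 53.154361
5. -0.245278, -89.859722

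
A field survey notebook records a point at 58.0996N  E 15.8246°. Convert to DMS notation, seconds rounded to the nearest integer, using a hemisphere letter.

58°05′59″ N, 15°49′29″ E

φ: 0.099600 × 60 = 5.97600′ → 5′, remainder × 60 = 58.56″
Lon: 0.824600° → 49.47600′; 0.47600 × 60 = 28.56″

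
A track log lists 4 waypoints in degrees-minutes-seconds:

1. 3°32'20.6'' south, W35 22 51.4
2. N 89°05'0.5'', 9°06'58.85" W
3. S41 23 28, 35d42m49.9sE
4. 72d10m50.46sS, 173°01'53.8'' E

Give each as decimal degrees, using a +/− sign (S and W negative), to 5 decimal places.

Point 1:
  Lat: 32′ + 20.6″ = 32.34333′; 3 + 32.34333/60 = 3.539056
  hemisphere S, so the sign is −
  Lon: 35 + 22/60 + 51.4/3600 = 35.380944
  W → negative
Point 2:
  φ: 5′ + 0.5″ = 5.00833′; 89 + 5.00833/60 = 89.083472
  N ⇒ keep positive
  Longitude: 9 + 6/60 + 58.85/3600 = 9.116347
  W → negative
Point 3:
  Latitude: 23′ + 28″ = 23.46667′; 41 + 23.46667/60 = 41.391111
  hemisphere S, so the sign is −
  Lon: 42′ + 49.9″ = 42.83167′; 35 + 42.83167/60 = 35.713861
  E ⇒ keep positive
Point 4:
  φ: 10′ + 50.46″ = 10.84100′; 72 + 10.84100/60 = 72.180683
  S ⇒ negate
  Lon: 1′ + 53.8″ = 1.89667′; 173 + 1.89667/60 = 173.031611
  E ⇒ keep positive

1. -3.53906, -35.38094
2. 89.08347, -9.11635
3. -41.39111, 35.71386
4. -72.18068, 173.03161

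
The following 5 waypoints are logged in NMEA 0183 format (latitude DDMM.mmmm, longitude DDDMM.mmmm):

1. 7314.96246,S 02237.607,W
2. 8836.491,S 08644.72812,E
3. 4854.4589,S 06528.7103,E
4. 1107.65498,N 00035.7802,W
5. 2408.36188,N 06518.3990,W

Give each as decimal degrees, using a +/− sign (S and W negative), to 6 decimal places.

Point 1:
  Latitude: split at 2 digits → 73° and 14.96246′; 73 + 14.96246/60 = 73.2493743
  S → negative
  λ: split at 3 digits → 022° and 37.607′; 22 + 37.607/60 = 22.6267833
  hemisphere W, so the sign is −
Point 2:
  Lat: split at 2 digits → 88° and 36.491′; 88 + 36.491/60 = 88.6081833
  hemisphere S, so the sign is −
  Longitude: split at 3 digits → 086° and 44.72812′; 86 + 44.72812/60 = 86.7454687
  E ⇒ keep positive
Point 3:
  φ: degrees = first 2 digits = 48, minutes = 54.4589; 48 + 54.4589/60 = 48.9076483
  hemisphere S, so the sign is −
  λ: degrees = first 3 digits = 65, minutes = 28.7103; 65 + 28.7103/60 = 65.4785050
  E → positive
Point 4:
  Latitude: degrees = first 2 digits = 11, minutes = 7.65498; 11 + 7.65498/60 = 11.1275830
  N → positive
  Lon: degrees = first 3 digits = 0, minutes = 35.7802; 0 + 35.7802/60 = 0.5963367
  W ⇒ negate
Point 5:
  Latitude: degrees = first 2 digits = 24, minutes = 8.36188; 24 + 8.36188/60 = 24.1393647
  N ⇒ keep positive
  Lon: degrees = first 3 digits = 65, minutes = 18.399; 65 + 18.399/60 = 65.3066500
  W → negative

1. -73.249374, -22.626783
2. -88.608183, 86.745469
3. -48.907648, 65.478505
4. 11.127583, -0.596337
5. 24.139365, -65.306650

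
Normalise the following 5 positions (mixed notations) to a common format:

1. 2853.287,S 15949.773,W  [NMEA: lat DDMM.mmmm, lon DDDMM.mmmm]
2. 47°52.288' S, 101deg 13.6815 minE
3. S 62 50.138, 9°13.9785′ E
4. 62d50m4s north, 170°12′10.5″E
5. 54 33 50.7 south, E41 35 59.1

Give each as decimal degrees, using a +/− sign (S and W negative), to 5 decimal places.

1. -28.88812, -159.82955
2. -47.87147, 101.22803
3. -62.83563, 9.23298
4. 62.83444, 170.20292
5. -54.56408, 41.59975

Point 1:
  φ: degrees = first 2 digits = 28, minutes = 53.287; 28 + 53.287/60 = 28.888117
  S ⇒ negate
  Lon: degrees = first 3 digits = 159, minutes = 49.773; 159 + 49.773/60 = 159.829550
  hemisphere W, so the sign is −
Point 2:
  Latitude: 52.288′ = 0.871467°; total 47.871467
  hemisphere S, so the sign is −
  λ: 101 + 13.6815/60 = 101.228025
  E ⇒ keep positive
Point 3:
  φ: 50.138′ = 0.835633°; total 62.835633
  S → negative
  Lon: 13.9785′ = 0.232975°; total 9.232975
  E → positive
Point 4:
  Lat: 50′ + 4″ = 50.06667′; 62 + 50.06667/60 = 62.834444
  N ⇒ keep positive
  Longitude: 170 + 12/60 + 10.5/3600 = 170.202917
  E → positive
Point 5:
  Lat: 54 + 33/60 + 50.7/3600 = 54.564083
  S → negative
  Lon: 35′ + 59.1″ = 35.98500′; 41 + 35.98500/60 = 41.599750
  E → positive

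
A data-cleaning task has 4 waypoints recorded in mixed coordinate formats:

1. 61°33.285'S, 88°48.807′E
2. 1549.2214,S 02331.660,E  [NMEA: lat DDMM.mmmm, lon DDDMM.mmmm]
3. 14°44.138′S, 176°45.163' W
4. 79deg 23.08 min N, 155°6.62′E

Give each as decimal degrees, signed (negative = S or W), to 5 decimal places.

Point 1:
  φ: 33.285′ = 0.554750°; total 61.554750
  S ⇒ negate
  Lon: 88 + 48.807/60 = 88.813450
  E ⇒ keep positive
Point 2:
  Lat: split at 2 digits → 15° and 49.2214′; 15 + 49.2214/60 = 15.820357
  S ⇒ negate
  Lon: degrees = first 3 digits = 23, minutes = 31.66; 23 + 31.66/60 = 23.527667
  E ⇒ keep positive
Point 3:
  φ: 14 + 44.138/60 = 14.735633
  S → negative
  λ: 45.163′ = 0.752717°; total 176.752717
  W → negative
Point 4:
  φ: 23.08′ = 0.384667°; total 79.384667
  N ⇒ keep positive
  Lon: 155 + 6.62/60 = 155.110333
  E ⇒ keep positive

1. -61.55475, 88.81345
2. -15.82036, 23.52767
3. -14.73563, -176.75272
4. 79.38467, 155.11033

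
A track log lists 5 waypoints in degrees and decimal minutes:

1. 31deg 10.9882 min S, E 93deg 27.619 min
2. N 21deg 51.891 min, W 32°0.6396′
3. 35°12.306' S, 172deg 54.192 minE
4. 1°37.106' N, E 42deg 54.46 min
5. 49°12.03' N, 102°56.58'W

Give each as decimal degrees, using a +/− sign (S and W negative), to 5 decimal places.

1. -31.18314, 93.46032
2. 21.86485, -32.01066
3. -35.20510, 172.90320
4. 1.61843, 42.90767
5. 49.20050, -102.94300

Point 1:
  φ: 10.9882′ = 0.183137°; total 31.183137
  S ⇒ negate
  λ: 93 + 27.619/60 = 93.460317
  E ⇒ keep positive
Point 2:
  φ: 51.891′ = 0.864850°; total 21.864850
  N ⇒ keep positive
  Lon: 0.6396′ = 0.010660°; total 32.010660
  W → negative
Point 3:
  Lat: 35 + 12.306/60 = 35.205100
  S → negative
  λ: 54.192′ = 0.903200°; total 172.903200
  E ⇒ keep positive
Point 4:
  Latitude: 37.106′ = 0.618433°; total 1.618433
  N ⇒ keep positive
  λ: 42 + 54.46/60 = 42.907667
  E → positive
Point 5:
  φ: 12.03′ = 0.200500°; total 49.200500
  N → positive
  Longitude: 56.58′ = 0.943000°; total 102.943000
  hemisphere W, so the sign is −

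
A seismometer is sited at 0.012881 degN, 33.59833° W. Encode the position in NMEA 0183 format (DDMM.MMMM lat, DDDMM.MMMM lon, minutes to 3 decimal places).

0000.773,N / 03335.900,W

Latitude: minutes = (0.012881 − 0) × 60 = 0.77286
λ: fractional part 0.598330 → 35.89980 minutes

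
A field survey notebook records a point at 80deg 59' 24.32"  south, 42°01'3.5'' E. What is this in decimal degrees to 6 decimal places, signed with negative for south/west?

Latitude: 59′ + 24.32″ = 59.40533′; 80 + 59.40533/60 = 80.9900889
S ⇒ negate
Lon: 42° + 1/60 + 3.5/3600 = 42 + 0.016667 + 0.000972 = 42.0176389
E → positive

-80.990089, 42.017639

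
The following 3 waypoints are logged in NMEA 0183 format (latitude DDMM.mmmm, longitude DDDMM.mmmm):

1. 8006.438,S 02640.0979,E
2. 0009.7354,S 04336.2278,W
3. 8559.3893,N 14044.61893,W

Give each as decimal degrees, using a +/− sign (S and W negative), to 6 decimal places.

1. -80.107300, 26.668298
2. -0.162257, -43.603797
3. 85.989822, -140.743649

Point 1:
  Latitude: split at 2 digits → 80° and 6.438′; 80 + 6.438/60 = 80.1073000
  S ⇒ negate
  Longitude: split at 3 digits → 026° and 40.0979′; 26 + 40.0979/60 = 26.6682983
  E ⇒ keep positive
Point 2:
  Lat: split at 2 digits → 00° and 9.7354′; 0 + 9.7354/60 = 0.1622567
  S → negative
  Longitude: split at 3 digits → 043° and 36.2278′; 43 + 36.2278/60 = 43.6037967
  W ⇒ negate
Point 3:
  Lat: degrees = first 2 digits = 85, minutes = 59.3893; 85 + 59.3893/60 = 85.9898217
  N ⇒ keep positive
  Longitude: degrees = first 3 digits = 140, minutes = 44.61893; 140 + 44.61893/60 = 140.7436488
  W ⇒ negate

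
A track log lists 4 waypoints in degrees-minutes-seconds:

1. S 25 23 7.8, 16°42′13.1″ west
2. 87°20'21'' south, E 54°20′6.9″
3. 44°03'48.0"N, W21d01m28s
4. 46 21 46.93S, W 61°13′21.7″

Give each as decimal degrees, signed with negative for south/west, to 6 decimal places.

1. -25.385500, -16.703639
2. -87.339167, 54.335250
3. 44.063333, -21.024444
4. -46.363036, -61.222694

Point 1:
  Lat: 23′ + 7.8″ = 23.13000′; 25 + 23.13000/60 = 25.3855000
  hemisphere S, so the sign is −
  Longitude: 42′ + 13.1″ = 42.21833′; 16 + 42.21833/60 = 16.7036389
  W ⇒ negate
Point 2:
  Lat: 87° + 20/60 + 21/3600 = 87 + 0.333333 + 0.005833 = 87.3391667
  S ⇒ negate
  Longitude: 20′ + 6.9″ = 20.11500′; 54 + 20.11500/60 = 54.3352500
  E ⇒ keep positive
Point 3:
  φ: 3′ + 48″ = 3.80000′; 44 + 3.80000/60 = 44.0633333
  N → positive
  λ: 21 + 1/60 + 28/3600 = 21.0244444
  W → negative
Point 4:
  φ: 21′ + 46.93″ = 21.78217′; 46 + 21.78217/60 = 46.3630361
  hemisphere S, so the sign is −
  Lon: 13′ + 21.7″ = 13.36167′; 61 + 13.36167/60 = 61.2226944
  W → negative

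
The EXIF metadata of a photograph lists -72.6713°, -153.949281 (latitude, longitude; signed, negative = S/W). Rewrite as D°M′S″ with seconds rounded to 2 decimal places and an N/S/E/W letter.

Latitude is negative → S; |value| = 72.671300
Latitude: 0.671300° → 40.27800′; 0.27800 × 60 = 16.6800″
Longitude is negative → W; |value| = 153.949281
Longitude: 0.949281° → 56.95686′; 0.95686 × 60 = 57.4116″

72°40′16.68″ S, 153°56′57.41″ W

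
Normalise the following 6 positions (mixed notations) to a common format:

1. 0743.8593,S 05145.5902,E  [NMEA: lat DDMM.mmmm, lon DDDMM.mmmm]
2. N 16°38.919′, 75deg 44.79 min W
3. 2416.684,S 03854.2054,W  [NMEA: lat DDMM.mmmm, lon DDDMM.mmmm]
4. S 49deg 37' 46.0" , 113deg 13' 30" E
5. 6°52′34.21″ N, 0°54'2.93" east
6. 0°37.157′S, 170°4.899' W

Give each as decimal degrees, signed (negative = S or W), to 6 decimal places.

1. -7.730988, 51.759837
2. 16.648650, -75.746500
3. -24.278067, -38.903423
4. -49.629444, 113.225000
5. 6.876169, 0.900814
6. -0.619283, -170.081650

Point 1:
  Lat: degrees = first 2 digits = 7, minutes = 43.8593; 7 + 43.8593/60 = 7.7309883
  hemisphere S, so the sign is −
  Lon: degrees = first 3 digits = 51, minutes = 45.5902; 51 + 45.5902/60 = 51.7598367
  E ⇒ keep positive
Point 2:
  φ: 16 + 38.919/60 = 16.6486500
  N ⇒ keep positive
  λ: 75 + 44.79/60 = 75.7465000
  W → negative
Point 3:
  φ: split at 2 digits → 24° and 16.684′; 24 + 16.684/60 = 24.2780667
  S → negative
  Lon: degrees = first 3 digits = 38, minutes = 54.2054; 38 + 54.2054/60 = 38.9034233
  W ⇒ negate
Point 4:
  Lat: 37′ + 46″ = 37.76667′; 49 + 37.76667/60 = 49.6294444
  S ⇒ negate
  λ: 13′ + 30″ = 13.50000′; 113 + 13.50000/60 = 113.2250000
  E ⇒ keep positive
Point 5:
  φ: 6 + 52/60 + 34.21/3600 = 6.8761694
  N ⇒ keep positive
  Lon: 0° + 54/60 + 2.93/3600 = 0 + 0.900000 + 0.000814 = 0.9008139
  E ⇒ keep positive
Point 6:
  Latitude: 37.157′ = 0.619283°; total 0.6192833
  S → negative
  Lon: 170 + 4.899/60 = 170.0816500
  hemisphere W, so the sign is −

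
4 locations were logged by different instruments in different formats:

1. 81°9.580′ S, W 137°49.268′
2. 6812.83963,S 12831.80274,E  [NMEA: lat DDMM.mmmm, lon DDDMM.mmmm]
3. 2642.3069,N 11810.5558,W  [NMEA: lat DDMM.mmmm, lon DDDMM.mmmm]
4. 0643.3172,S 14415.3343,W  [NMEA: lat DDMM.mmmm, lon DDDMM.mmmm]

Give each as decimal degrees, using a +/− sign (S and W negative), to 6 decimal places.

1. -81.159667, -137.821133
2. -68.213994, 128.530046
3. 26.705115, -118.175930
4. -6.721953, -144.255572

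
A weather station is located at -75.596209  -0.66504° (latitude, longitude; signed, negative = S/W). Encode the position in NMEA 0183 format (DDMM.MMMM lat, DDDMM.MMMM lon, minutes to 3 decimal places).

7535.773,S / 00039.902,W

Latitude is negative → S; |value| = 75.596209
φ: 75° + 0.596209 × 60 = 75° 35.77254′
Longitude is negative → W; |value| = 0.665040
λ: fractional part 0.665040 → 39.90240 minutes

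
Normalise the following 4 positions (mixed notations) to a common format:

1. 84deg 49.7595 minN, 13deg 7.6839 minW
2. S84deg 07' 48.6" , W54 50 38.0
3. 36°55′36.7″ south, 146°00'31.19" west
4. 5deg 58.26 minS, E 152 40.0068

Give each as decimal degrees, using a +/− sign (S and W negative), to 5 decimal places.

Point 1:
  Lat: 49.7595′ = 0.829325°; total 84.829325
  N ⇒ keep positive
  Longitude: 13 + 7.6839/60 = 13.128065
  hemisphere W, so the sign is −
Point 2:
  Lat: 84° + 7/60 + 48.6/3600 = 84 + 0.116667 + 0.013500 = 84.130167
  hemisphere S, so the sign is −
  Longitude: 54° + 50/60 + 38/3600 = 54 + 0.833333 + 0.010556 = 54.843889
  hemisphere W, so the sign is −
Point 3:
  φ: 36° + 55/60 + 36.7/3600 = 36 + 0.916667 + 0.010194 = 36.926861
  hemisphere S, so the sign is −
  Longitude: 146° + 0/60 + 31.19/3600 = 146 + 0.000000 + 0.008664 = 146.008664
  W → negative
Point 4:
  φ: 5 + 58.26/60 = 5.971000
  S ⇒ negate
  λ: 152 + 40.0068/60 = 152.666780
  E ⇒ keep positive

1. 84.82933, -13.12807
2. -84.13017, -54.84389
3. -36.92686, -146.00866
4. -5.97100, 152.66678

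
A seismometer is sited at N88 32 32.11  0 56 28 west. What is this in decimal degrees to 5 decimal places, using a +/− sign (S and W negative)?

88.54225, -0.94111

Lat: 88 + 32/60 + 32.11/3600 = 88.542253
N ⇒ keep positive
λ: 56′ + 28″ = 56.46667′; 0 + 56.46667/60 = 0.941111
hemisphere W, so the sign is −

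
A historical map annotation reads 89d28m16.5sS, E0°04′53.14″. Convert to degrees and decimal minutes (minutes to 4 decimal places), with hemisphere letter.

Latitude: 28 + 16.5/60 = 28.275000′
Longitude: 4 + 53.14/60 = 4.885667′

89° 28.2750′ S, 0° 4.8857′ E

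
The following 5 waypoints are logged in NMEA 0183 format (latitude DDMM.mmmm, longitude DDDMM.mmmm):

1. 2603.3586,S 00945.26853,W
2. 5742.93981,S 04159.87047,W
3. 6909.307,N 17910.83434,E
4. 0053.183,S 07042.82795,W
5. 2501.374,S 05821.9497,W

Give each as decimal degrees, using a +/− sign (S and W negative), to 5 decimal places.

1. -26.05598, -9.75448
2. -57.71566, -41.99784
3. 69.15512, 179.18057
4. -0.88638, -70.71380
5. -25.02290, -58.36583

Point 1:
  φ: split at 2 digits → 26° and 3.3586′; 26 + 3.3586/60 = 26.055977
  hemisphere S, so the sign is −
  Lon: degrees = first 3 digits = 9, minutes = 45.26853; 9 + 45.26853/60 = 9.754476
  W ⇒ negate
Point 2:
  Lat: split at 2 digits → 57° and 42.93981′; 57 + 42.93981/60 = 57.715664
  S → negative
  λ: degrees = first 3 digits = 41, minutes = 59.87047; 41 + 59.87047/60 = 41.997841
  hemisphere W, so the sign is −
Point 3:
  φ: split at 2 digits → 69° and 9.307′; 69 + 9.307/60 = 69.155117
  N → positive
  Lon: degrees = first 3 digits = 179, minutes = 10.83434; 179 + 10.83434/60 = 179.180572
  E ⇒ keep positive
Point 4:
  φ: degrees = first 2 digits = 0, minutes = 53.183; 0 + 53.183/60 = 0.886383
  hemisphere S, so the sign is −
  λ: split at 3 digits → 070° and 42.82795′; 70 + 42.82795/60 = 70.713799
  W → negative
Point 5:
  Lat: degrees = first 2 digits = 25, minutes = 1.374; 25 + 1.374/60 = 25.022900
  S ⇒ negate
  Longitude: split at 3 digits → 058° and 21.9497′; 58 + 21.9497/60 = 58.365828
  W ⇒ negate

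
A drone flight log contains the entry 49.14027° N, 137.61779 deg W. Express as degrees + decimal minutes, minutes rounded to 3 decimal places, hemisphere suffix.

49° 8.416′ N, 137° 37.067′ W

Lat: 49° + 0.140270 × 60 = 49° 8.41620′
Lon: minutes = (137.617790 − 137) × 60 = 37.06740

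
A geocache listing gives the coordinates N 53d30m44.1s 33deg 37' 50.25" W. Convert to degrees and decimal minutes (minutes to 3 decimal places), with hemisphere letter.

53° 30.735′ N, 33° 37.838′ W

Latitude: seconds/60 = 0.73500; minutes = 30 + 0.73500 = 30.73500
Longitude: 37 + 50.25/60 = 37.83750′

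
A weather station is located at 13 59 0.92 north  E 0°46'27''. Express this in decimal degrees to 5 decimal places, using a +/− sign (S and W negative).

13.98359, 0.77417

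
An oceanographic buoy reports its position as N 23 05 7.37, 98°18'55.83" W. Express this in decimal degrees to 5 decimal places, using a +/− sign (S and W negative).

23.08538, -98.31551

φ: 23 + 5/60 + 7.37/3600 = 23.085381
N ⇒ keep positive
λ: 98 + 18/60 + 55.83/3600 = 98.315508
hemisphere W, so the sign is −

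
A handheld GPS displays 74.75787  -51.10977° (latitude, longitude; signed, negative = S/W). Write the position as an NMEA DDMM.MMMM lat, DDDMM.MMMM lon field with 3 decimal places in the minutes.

7445.472,N / 05106.586,W

φ: minutes = (74.757870 − 74) × 60 = 45.47220
Longitude is negative → W; |value| = 51.109770
Lon: minutes = (51.109770 − 51) × 60 = 6.58620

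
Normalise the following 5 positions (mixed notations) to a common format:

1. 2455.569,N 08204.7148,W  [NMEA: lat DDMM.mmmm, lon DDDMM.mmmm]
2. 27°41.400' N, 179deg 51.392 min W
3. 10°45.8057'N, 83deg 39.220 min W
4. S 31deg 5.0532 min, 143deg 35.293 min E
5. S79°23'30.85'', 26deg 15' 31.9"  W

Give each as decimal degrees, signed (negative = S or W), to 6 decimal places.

Point 1:
  Lat: degrees = first 2 digits = 24, minutes = 55.569; 24 + 55.569/60 = 24.9261500
  N → positive
  Lon: degrees = first 3 digits = 82, minutes = 4.7148; 82 + 4.7148/60 = 82.0785800
  W → negative
Point 2:
  φ: 41.4′ = 0.690000°; total 27.6900000
  N → positive
  Longitude: 179 + 51.392/60 = 179.8565333
  W ⇒ negate
Point 3:
  Lat: 10 + 45.8057/60 = 10.7634283
  N ⇒ keep positive
  Lon: 83 + 39.22/60 = 83.6536667
  W → negative
Point 4:
  Lat: 31 + 5.0532/60 = 31.0842200
  hemisphere S, so the sign is −
  Lon: 143 + 35.293/60 = 143.5882167
  E → positive
Point 5:
  Latitude: 23′ + 30.85″ = 23.51417′; 79 + 23.51417/60 = 79.3919028
  S → negative
  λ: 26 + 15/60 + 31.9/3600 = 26.2588611
  W ⇒ negate

1. 24.926150, -82.078580
2. 27.690000, -179.856533
3. 10.763428, -83.653667
4. -31.084220, 143.588217
5. -79.391903, -26.258861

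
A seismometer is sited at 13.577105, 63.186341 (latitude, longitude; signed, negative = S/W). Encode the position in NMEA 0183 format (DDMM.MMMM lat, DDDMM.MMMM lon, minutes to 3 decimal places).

Lat: 13° + 0.577105 × 60 = 13° 34.62630′
λ: fractional part 0.186341 → 11.18046 minutes

1334.626,N / 06311.180,E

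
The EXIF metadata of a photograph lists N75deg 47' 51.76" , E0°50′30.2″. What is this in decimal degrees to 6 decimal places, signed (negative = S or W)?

Latitude: 75° + 47/60 + 51.76/3600 = 75 + 0.783333 + 0.014378 = 75.7977111
N → positive
λ: 50′ + 30.2″ = 50.50333′; 0 + 50.50333/60 = 0.8417222
E → positive

75.797711, 0.841722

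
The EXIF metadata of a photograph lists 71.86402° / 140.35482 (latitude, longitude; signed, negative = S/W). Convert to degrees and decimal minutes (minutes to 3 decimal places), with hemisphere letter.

Lat: minutes = (71.864020 − 71) × 60 = 51.84120
λ: 140° + 0.354820 × 60 = 140° 21.28920′

71° 51.841′ N, 140° 21.289′ E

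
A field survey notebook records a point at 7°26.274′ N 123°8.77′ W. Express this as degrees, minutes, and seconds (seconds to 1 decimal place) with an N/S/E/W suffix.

7°26′16.4″ N, 123°08′46.2″ W

φ: 26.27400′ → 26′ and 0.27400 × 60 = 16.440″
Longitude: 8.77000′ → 8′ and 0.77000 × 60 = 46.200″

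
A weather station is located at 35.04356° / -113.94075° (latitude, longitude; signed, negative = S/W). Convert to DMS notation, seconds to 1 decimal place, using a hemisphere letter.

35°02′36.8″ N, 113°56′26.7″ W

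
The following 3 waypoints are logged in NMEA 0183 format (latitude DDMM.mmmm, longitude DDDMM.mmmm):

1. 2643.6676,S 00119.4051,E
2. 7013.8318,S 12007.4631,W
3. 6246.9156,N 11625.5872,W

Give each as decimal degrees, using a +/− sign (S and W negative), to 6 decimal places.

1. -26.727793, 1.323418
2. -70.230530, -120.124385
3. 62.781927, -116.426453

Point 1:
  Latitude: degrees = first 2 digits = 26, minutes = 43.6676; 26 + 43.6676/60 = 26.7277933
  S → negative
  Longitude: split at 3 digits → 001° and 19.4051′; 1 + 19.4051/60 = 1.3234183
  E → positive
Point 2:
  Lat: split at 2 digits → 70° and 13.8318′; 70 + 13.8318/60 = 70.2305300
  hemisphere S, so the sign is −
  Lon: degrees = first 3 digits = 120, minutes = 7.4631; 120 + 7.4631/60 = 120.1243850
  W → negative
Point 3:
  Latitude: degrees = first 2 digits = 62, minutes = 46.9156; 62 + 46.9156/60 = 62.7819267
  N → positive
  Lon: degrees = first 3 digits = 116, minutes = 25.5872; 116 + 25.5872/60 = 116.4264533
  W → negative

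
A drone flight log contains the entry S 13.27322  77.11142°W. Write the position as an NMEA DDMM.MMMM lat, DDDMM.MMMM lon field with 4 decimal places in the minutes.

Latitude: fractional part 0.273220 → 16.393200 minutes
Lon: 77° + 0.111420 × 60 = 77° 6.685200′

1316.3932,S / 07706.6852,W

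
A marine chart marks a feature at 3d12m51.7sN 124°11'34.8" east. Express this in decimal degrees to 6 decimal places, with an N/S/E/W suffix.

3.214361° N, 124.193000° E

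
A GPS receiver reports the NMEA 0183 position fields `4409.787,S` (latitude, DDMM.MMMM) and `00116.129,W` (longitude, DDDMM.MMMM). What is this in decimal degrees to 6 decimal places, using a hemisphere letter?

44.163117° S, 1.268817° W

Latitude: degrees = first 2 digits = 44, minutes = 9.787; 44 + 9.787/60 = 44.1631167
Lon: split at 3 digits → 001° and 16.129′; 1 + 16.129/60 = 1.2688167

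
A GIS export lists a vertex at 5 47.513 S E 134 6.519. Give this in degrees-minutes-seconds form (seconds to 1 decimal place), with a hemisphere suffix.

5°47′30.8″ S, 134°06′31.1″ E

Latitude: 47.51300′ → 47′ and 0.51300 × 60 = 30.780″
Lon: 6.51900′ → 6′ and 0.51900 × 60 = 31.140″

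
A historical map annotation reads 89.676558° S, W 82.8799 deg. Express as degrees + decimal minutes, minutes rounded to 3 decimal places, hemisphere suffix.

89° 40.593′ S, 82° 52.794′ W

φ: 89° + 0.676558 × 60 = 89° 40.59348′
λ: minutes = (82.879900 − 82) × 60 = 52.79400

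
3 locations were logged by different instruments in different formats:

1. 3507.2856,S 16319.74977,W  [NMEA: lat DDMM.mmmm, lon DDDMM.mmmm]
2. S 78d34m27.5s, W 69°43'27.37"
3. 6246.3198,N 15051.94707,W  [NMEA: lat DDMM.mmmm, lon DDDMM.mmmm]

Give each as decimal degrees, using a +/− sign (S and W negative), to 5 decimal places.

Point 1:
  φ: degrees = first 2 digits = 35, minutes = 7.2856; 35 + 7.2856/60 = 35.121427
  S ⇒ negate
  Lon: degrees = first 3 digits = 163, minutes = 19.74977; 163 + 19.74977/60 = 163.329163
  W ⇒ negate
Point 2:
  Lat: 78 + 34/60 + 27.5/3600 = 78.574306
  hemisphere S, so the sign is −
  λ: 43′ + 27.37″ = 43.45617′; 69 + 43.45617/60 = 69.724269
  W ⇒ negate
Point 3:
  Latitude: degrees = first 2 digits = 62, minutes = 46.3198; 62 + 46.3198/60 = 62.771997
  N → positive
  Lon: split at 3 digits → 150° and 51.94707′; 150 + 51.94707/60 = 150.865785
  W ⇒ negate

1. -35.12143, -163.32916
2. -78.57431, -69.72427
3. 62.77200, -150.86578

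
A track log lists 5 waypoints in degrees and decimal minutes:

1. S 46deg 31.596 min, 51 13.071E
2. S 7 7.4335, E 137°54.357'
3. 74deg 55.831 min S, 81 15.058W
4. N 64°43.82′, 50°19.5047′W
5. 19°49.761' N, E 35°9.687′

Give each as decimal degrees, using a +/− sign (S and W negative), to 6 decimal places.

1. -46.526600, 51.217850
2. -7.123892, 137.905950
3. -74.930517, -81.250967
4. 64.730333, -50.325078
5. 19.829350, 35.161450

Point 1:
  Latitude: 31.596′ = 0.526600°; total 46.5266000
  hemisphere S, so the sign is −
  Lon: 13.071′ = 0.217850°; total 51.2178500
  E ⇒ keep positive
Point 2:
  Latitude: 7.4335′ = 0.123892°; total 7.1238917
  S → negative
  Lon: 54.357′ = 0.905950°; total 137.9059500
  E → positive
Point 3:
  φ: 55.831′ = 0.930517°; total 74.9305167
  S → negative
  λ: 15.058′ = 0.250967°; total 81.2509667
  W ⇒ negate
Point 4:
  Latitude: 43.82′ = 0.730333°; total 64.7303333
  N → positive
  λ: 50 + 19.5047/60 = 50.3250783
  W ⇒ negate
Point 5:
  Lat: 49.761′ = 0.829350°; total 19.8293500
  N → positive
  Longitude: 35 + 9.687/60 = 35.1614500
  E ⇒ keep positive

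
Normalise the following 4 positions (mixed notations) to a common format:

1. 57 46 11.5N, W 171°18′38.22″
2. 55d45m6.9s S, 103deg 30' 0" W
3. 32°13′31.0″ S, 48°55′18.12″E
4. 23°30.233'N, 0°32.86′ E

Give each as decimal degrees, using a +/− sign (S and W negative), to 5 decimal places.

Point 1:
  φ: 57 + 46/60 + 11.5/3600 = 57.769861
  N ⇒ keep positive
  λ: 18′ + 38.22″ = 18.63700′; 171 + 18.63700/60 = 171.310617
  W → negative
Point 2:
  Latitude: 45′ + 6.9″ = 45.11500′; 55 + 45.11500/60 = 55.751917
  S → negative
  λ: 103 + 30/60 + 0/3600 = 103.500000
  hemisphere W, so the sign is −
Point 3:
  Lat: 13′ + 31″ = 13.51667′; 32 + 13.51667/60 = 32.225278
  S → negative
  Longitude: 48 + 55/60 + 18.12/3600 = 48.921700
  E ⇒ keep positive
Point 4:
  Lat: 23 + 30.233/60 = 23.503883
  N → positive
  λ: 0 + 32.86/60 = 0.547667
  E → positive

1. 57.76986, -171.31062
2. -55.75192, -103.50000
3. -32.22528, 48.92170
4. 23.50388, 0.54767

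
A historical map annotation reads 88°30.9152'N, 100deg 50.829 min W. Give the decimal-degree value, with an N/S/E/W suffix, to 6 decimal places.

φ: 30.9152′ = 0.515253°; total 88.5152533
Lon: 100 + 50.829/60 = 100.8471500

88.515253° N, 100.847150° W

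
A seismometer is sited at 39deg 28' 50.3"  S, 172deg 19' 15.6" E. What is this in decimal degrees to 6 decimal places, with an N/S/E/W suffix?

39.480639° S, 172.321000° E

Latitude: 28′ + 50.3″ = 28.83833′; 39 + 28.83833/60 = 39.4806389
λ: 172° + 19/60 + 15.6/3600 = 172 + 0.316667 + 0.004333 = 172.3210000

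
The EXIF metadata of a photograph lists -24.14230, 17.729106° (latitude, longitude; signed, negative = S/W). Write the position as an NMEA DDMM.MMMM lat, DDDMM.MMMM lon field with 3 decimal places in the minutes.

2408.538,S / 01743.746,E

Latitude is negative → S; |value| = 24.142300
Latitude: minutes = (24.142300 − 24) × 60 = 8.53800
Longitude: minutes = (17.729106 − 17) × 60 = 43.74636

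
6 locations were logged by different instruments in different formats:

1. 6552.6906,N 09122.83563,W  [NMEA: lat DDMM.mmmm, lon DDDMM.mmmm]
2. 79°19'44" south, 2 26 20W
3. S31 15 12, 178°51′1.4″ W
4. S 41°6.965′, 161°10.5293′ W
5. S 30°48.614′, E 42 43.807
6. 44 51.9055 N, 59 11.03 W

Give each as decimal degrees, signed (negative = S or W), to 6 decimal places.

1. 65.878177, -91.380594
2. -79.328889, -2.438889
3. -31.253333, -178.850389
4. -41.116083, -161.175488
5. -30.810233, 42.730117
6. 44.865092, -59.183833

Point 1:
  Lat: degrees = first 2 digits = 65, minutes = 52.6906; 65 + 52.6906/60 = 65.8781767
  N → positive
  λ: degrees = first 3 digits = 91, minutes = 22.83563; 91 + 22.83563/60 = 91.3805938
  hemisphere W, so the sign is −
Point 2:
  Latitude: 79° + 19/60 + 44/3600 = 79 + 0.316667 + 0.012222 = 79.3288889
  hemisphere S, so the sign is −
  Longitude: 2° + 26/60 + 20/3600 = 2 + 0.433333 + 0.005556 = 2.4388889
  W → negative
Point 3:
  φ: 31 + 15/60 + 12/3600 = 31.2533333
  S ⇒ negate
  Longitude: 178 + 51/60 + 1.4/3600 = 178.8503889
  W ⇒ negate
Point 4:
  Lat: 41 + 6.965/60 = 41.1160833
  S → negative
  λ: 10.5293′ = 0.175488°; total 161.1754883
  W → negative
Point 5:
  Lat: 48.614′ = 0.810233°; total 30.8102333
  S → negative
  λ: 43.807′ = 0.730117°; total 42.7301167
  E → positive
Point 6:
  φ: 51.9055′ = 0.865092°; total 44.8650917
  N ⇒ keep positive
  Longitude: 11.03′ = 0.183833°; total 59.1838333
  W → negative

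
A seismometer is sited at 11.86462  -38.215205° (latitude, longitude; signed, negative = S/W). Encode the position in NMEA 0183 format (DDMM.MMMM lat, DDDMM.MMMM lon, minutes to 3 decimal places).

1151.877,N / 03812.912,W

φ: minutes = (11.864620 − 11) × 60 = 51.87720
Longitude is negative → W; |value| = 38.215205
Longitude: 38° + 0.215205 × 60 = 38° 12.91230′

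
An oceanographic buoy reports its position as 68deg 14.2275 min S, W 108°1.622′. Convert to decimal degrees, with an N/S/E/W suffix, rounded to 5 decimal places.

φ: 68 + 14.2275/60 = 68.237125
λ: 1.622′ = 0.027033°; total 108.027033

68.23713° S, 108.02703° W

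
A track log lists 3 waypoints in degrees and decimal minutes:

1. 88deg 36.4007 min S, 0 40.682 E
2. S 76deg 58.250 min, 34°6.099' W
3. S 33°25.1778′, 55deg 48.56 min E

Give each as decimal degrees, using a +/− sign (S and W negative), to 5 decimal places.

Point 1:
  φ: 88 + 36.4007/60 = 88.606678
  S ⇒ negate
  Longitude: 0 + 40.682/60 = 0.678033
  E → positive
Point 2:
  Lat: 58.25′ = 0.970833°; total 76.970833
  S → negative
  λ: 34 + 6.099/60 = 34.101650
  hemisphere W, so the sign is −
Point 3:
  Latitude: 33 + 25.1778/60 = 33.419630
  S ⇒ negate
  Lon: 55 + 48.56/60 = 55.809333
  E ⇒ keep positive

1. -88.60668, 0.67803
2. -76.97083, -34.10165
3. -33.41963, 55.80933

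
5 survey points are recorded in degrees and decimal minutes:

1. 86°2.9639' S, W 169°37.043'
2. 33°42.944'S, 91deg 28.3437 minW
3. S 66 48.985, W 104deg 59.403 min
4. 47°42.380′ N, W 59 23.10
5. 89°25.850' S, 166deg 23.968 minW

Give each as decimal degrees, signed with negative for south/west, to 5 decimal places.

1. -86.04940, -169.61738
2. -33.71573, -91.47240
3. -66.81642, -104.99005
4. 47.70633, -59.38500
5. -89.43083, -166.39947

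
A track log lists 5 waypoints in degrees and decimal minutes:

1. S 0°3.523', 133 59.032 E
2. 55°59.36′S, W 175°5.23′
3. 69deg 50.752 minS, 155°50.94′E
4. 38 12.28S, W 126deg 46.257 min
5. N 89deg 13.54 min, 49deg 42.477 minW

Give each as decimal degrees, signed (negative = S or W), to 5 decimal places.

Point 1:
  Latitude: 3.523′ = 0.058717°; total 0.058717
  S → negative
  Longitude: 59.032′ = 0.983867°; total 133.983867
  E ⇒ keep positive
Point 2:
  φ: 59.36′ = 0.989333°; total 55.989333
  S → negative
  Lon: 175 + 5.23/60 = 175.087167
  W ⇒ negate
Point 3:
  Latitude: 50.752′ = 0.845867°; total 69.845867
  S → negative
  Lon: 155 + 50.94/60 = 155.849000
  E → positive
Point 4:
  Latitude: 38 + 12.28/60 = 38.204667
  hemisphere S, so the sign is −
  Longitude: 46.257′ = 0.770950°; total 126.770950
  W ⇒ negate
Point 5:
  Lat: 89 + 13.54/60 = 89.225667
  N → positive
  Lon: 42.477′ = 0.707950°; total 49.707950
  W → negative

1. -0.05872, 133.98387
2. -55.98933, -175.08717
3. -69.84587, 155.84900
4. -38.20467, -126.77095
5. 89.22567, -49.70795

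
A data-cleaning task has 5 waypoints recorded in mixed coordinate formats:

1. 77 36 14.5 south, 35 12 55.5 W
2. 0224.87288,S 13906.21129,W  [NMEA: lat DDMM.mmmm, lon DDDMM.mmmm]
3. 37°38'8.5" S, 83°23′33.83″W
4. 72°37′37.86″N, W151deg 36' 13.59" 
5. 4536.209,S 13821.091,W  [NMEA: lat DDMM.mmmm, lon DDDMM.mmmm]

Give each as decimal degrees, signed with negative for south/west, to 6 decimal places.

1. -77.604028, -35.215417
2. -2.414548, -139.103522
3. -37.635694, -83.392731
4. 72.627183, -151.603775
5. -45.603483, -138.351517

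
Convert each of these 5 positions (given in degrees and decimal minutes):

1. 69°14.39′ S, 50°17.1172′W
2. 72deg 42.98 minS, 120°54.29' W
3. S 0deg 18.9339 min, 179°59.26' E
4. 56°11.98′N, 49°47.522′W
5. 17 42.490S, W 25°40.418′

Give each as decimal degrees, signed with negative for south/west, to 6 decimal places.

Point 1:
  Lat: 69 + 14.39/60 = 69.2398333
  S ⇒ negate
  Lon: 50 + 17.1172/60 = 50.2852867
  W → negative
Point 2:
  Latitude: 72 + 42.98/60 = 72.7163333
  S ⇒ negate
  Lon: 120 + 54.29/60 = 120.9048333
  W → negative
Point 3:
  φ: 0 + 18.9339/60 = 0.3155650
  S ⇒ negate
  Longitude: 59.26′ = 0.987667°; total 179.9876667
  E → positive
Point 4:
  φ: 11.98′ = 0.199667°; total 56.1996667
  N → positive
  Lon: 47.522′ = 0.792033°; total 49.7920333
  W ⇒ negate
Point 5:
  Lat: 42.49′ = 0.708167°; total 17.7081667
  S → negative
  λ: 25 + 40.418/60 = 25.6736333
  W ⇒ negate

1. -69.239833, -50.285287
2. -72.716333, -120.904833
3. -0.315565, 179.987667
4. 56.199667, -49.792033
5. -17.708167, -25.673633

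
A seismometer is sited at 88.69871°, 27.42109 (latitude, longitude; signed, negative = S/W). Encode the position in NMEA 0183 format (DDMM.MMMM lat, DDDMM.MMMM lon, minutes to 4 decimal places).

8841.9226,N / 02725.2654,E

φ: 88° + 0.698710 × 60 = 88° 41.922600′
Longitude: 27° + 0.421090 × 60 = 27° 25.265400′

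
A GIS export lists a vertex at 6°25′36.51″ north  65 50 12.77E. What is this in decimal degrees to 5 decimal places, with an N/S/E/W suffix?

6.42681° N, 65.83688° E

Latitude: 6° + 25/60 + 36.51/3600 = 6 + 0.416667 + 0.010142 = 6.426808
Longitude: 65 + 50/60 + 12.77/3600 = 65.836881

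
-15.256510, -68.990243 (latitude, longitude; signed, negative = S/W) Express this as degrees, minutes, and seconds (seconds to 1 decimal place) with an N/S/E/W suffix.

15°15′23.4″ S, 68°59′24.9″ W

Latitude is negative → S; |value| = 15.256510
Latitude: 0.256510 × 60 = 15.39060′ → 15′, remainder × 60 = 23.436″
Longitude is negative → W; |value| = 68.990243
Lon: whole degrees 68; 59.41458′ → 59′ and 24.875″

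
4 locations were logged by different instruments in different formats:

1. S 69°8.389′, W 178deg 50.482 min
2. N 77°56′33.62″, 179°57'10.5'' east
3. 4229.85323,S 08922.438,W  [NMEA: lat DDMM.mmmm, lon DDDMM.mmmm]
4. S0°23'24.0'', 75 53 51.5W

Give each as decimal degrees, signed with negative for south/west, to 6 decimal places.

1. -69.139817, -178.841367
2. 77.942672, 179.952917
3. -42.497554, -89.373967
4. -0.390000, -75.897639

Point 1:
  Latitude: 8.389′ = 0.139817°; total 69.1398167
  S → negative
  Lon: 50.482′ = 0.841367°; total 178.8413667
  hemisphere W, so the sign is −
Point 2:
  Latitude: 56′ + 33.62″ = 56.56033′; 77 + 56.56033/60 = 77.9426722
  N ⇒ keep positive
  Lon: 179 + 57/60 + 10.5/3600 = 179.9529167
  E → positive
Point 3:
  φ: degrees = first 2 digits = 42, minutes = 29.85323; 42 + 29.85323/60 = 42.4975538
  S ⇒ negate
  Lon: degrees = first 3 digits = 89, minutes = 22.438; 89 + 22.438/60 = 89.3739667
  W → negative
Point 4:
  φ: 0 + 23/60 + 24/3600 = 0.3900000
  S → negative
  Lon: 53′ + 51.5″ = 53.85833′; 75 + 53.85833/60 = 75.8976389
  hemisphere W, so the sign is −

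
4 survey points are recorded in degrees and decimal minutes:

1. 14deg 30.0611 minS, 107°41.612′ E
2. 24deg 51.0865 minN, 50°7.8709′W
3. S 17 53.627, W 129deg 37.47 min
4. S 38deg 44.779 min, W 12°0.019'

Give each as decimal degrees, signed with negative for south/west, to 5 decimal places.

1. -14.50102, 107.69353
2. 24.85144, -50.13118
3. -17.89378, -129.62450
4. -38.74632, -12.00032

Point 1:
  φ: 30.0611′ = 0.501018°; total 14.501018
  S ⇒ negate
  Longitude: 41.612′ = 0.693533°; total 107.693533
  E → positive
Point 2:
  φ: 51.0865′ = 0.851442°; total 24.851442
  N → positive
  Longitude: 7.8709′ = 0.131182°; total 50.131182
  W ⇒ negate
Point 3:
  φ: 53.627′ = 0.893783°; total 17.893783
  S ⇒ negate
  Lon: 37.47′ = 0.624500°; total 129.624500
  hemisphere W, so the sign is −
Point 4:
  Latitude: 38 + 44.779/60 = 38.746317
  hemisphere S, so the sign is −
  λ: 12 + 0.019/60 = 12.000317
  W ⇒ negate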